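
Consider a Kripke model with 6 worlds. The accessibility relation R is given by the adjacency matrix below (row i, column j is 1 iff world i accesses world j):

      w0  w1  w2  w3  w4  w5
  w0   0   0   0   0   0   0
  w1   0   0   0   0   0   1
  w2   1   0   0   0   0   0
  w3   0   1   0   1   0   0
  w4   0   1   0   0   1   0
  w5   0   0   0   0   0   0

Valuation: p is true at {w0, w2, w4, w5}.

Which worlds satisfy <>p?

{w1, w2, w4}

w0: no successors, so <>p fails. ✗
w1: successors {w5}; p there: w5:T. ✓
w2: successors {w0}; p there: w0:T. ✓
w3: successors {w1, w3}; p there: w1:F, w3:F. ✗
w4: successors {w1, w4}; p there: w1:F, w4:T. ✓
w5: no successors, so <>p fails. ✗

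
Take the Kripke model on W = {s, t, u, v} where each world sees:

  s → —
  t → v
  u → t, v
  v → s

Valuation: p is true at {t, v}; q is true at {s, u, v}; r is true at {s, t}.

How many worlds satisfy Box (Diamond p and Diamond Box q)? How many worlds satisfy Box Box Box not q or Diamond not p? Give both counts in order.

For Box (Diamond p and Diamond Box q):
s: no successors, so Box (Diamond p and Diamond Box q) holds vacuously. ✓
t: successors {v}; Diamond p and Diamond Box q there: v:F. ✗
u: successors {t, v}; Diamond p and Diamond Box q there: t:T, v:F. ✗
v: successors {s}; Diamond p and Diamond Box q there: s:F. ✗
— 1 world.
For Box Box Box not q or Diamond not p:
s: Box Box Box not q is T, Diamond not p is F. ✓
t: Box Box Box not q is T, Diamond not p is F. ✓
u: Box Box Box not q is F, Diamond not p is F. ✗
v: Box Box Box not q is T, Diamond not p is T. ✓
— 3 worlds.

1 and 3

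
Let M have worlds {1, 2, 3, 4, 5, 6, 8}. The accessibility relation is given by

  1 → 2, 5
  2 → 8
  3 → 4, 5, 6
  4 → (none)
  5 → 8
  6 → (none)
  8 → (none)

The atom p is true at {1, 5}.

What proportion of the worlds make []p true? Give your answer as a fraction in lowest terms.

3/7

1: successors {2, 5}; p there: 2:F, 5:T. ✗
2: successors {8}; p there: 8:F. ✗
3: successors {4, 5, 6}; p there: 4:F, 5:T, 6:F. ✗
4: no successors, so []p holds vacuously. ✓
5: successors {8}; p there: 8:F. ✗
6: no successors, so []p holds vacuously. ✓
8: no successors, so []p holds vacuously. ✓
That's 3 of 7 worlds, so 3/7.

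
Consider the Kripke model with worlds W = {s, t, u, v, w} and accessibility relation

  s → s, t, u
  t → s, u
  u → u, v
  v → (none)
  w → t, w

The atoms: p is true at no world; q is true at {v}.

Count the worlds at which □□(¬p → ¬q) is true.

2

s: successors {s, t, u}; □(¬p → ¬q) there: s:T, t:T, u:F. ✗
t: successors {s, u}; □(¬p → ¬q) there: s:T, u:F. ✗
u: successors {u, v}; □(¬p → ¬q) there: u:F, v:T. ✗
v: no successors, so □□(¬p → ¬q) holds vacuously. ✓
w: successors {t, w}; □(¬p → ¬q) there: t:T, w:T. ✓
Satisfying worlds: {v, w}.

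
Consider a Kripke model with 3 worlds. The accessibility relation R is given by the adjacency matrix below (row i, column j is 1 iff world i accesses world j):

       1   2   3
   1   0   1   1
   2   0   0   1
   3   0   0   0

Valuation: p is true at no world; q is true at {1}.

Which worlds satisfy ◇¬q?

1: successors {2, 3}; ¬q there: 2:T, 3:T. ✓
2: successors {3}; ¬q there: 3:T. ✓
3: no successors, so ◇¬q fails. ✗

{1, 2}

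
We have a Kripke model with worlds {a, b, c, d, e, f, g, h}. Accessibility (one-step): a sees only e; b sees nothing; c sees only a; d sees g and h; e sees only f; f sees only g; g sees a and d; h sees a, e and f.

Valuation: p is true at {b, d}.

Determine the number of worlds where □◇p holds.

2

a: successors {e}; ◇p there: e:F. ✗
b: no successors, so □◇p holds vacuously. ✓
c: successors {a}; ◇p there: a:F. ✗
d: successors {g, h}; ◇p there: g:T, h:F. ✗
e: successors {f}; ◇p there: f:F. ✗
f: successors {g}; ◇p there: g:T. ✓
g: successors {a, d}; ◇p there: a:F, d:F. ✗
h: successors {a, e, f}; ◇p there: a:F, e:F, f:F. ✗
Satisfying worlds: {b, f}.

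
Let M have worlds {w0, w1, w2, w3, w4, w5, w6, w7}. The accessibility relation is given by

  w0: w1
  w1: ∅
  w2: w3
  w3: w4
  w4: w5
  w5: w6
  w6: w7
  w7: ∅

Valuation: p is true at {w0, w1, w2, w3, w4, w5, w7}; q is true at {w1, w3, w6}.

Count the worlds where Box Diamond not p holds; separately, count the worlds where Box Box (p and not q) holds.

For Box Diamond not p:
w0: successors {w1}; Diamond not p there: w1:F. ✗
w1: no successors, so Box Diamond not p holds vacuously. ✓
w2: successors {w3}; Diamond not p there: w3:F. ✗
w3: successors {w4}; Diamond not p there: w4:F. ✗
w4: successors {w5}; Diamond not p there: w5:T. ✓
w5: successors {w6}; Diamond not p there: w6:F. ✗
w6: successors {w7}; Diamond not p there: w7:F. ✗
w7: no successors, so Box Diamond not p holds vacuously. ✓
— 3 worlds.
For Box Box (p and not q):
w0: successors {w1}; Box (p and not q) there: w1:T. ✓
w1: no successors, so Box Box (p and not q) holds vacuously. ✓
w2: successors {w3}; Box (p and not q) there: w3:T. ✓
w3: successors {w4}; Box (p and not q) there: w4:T. ✓
w4: successors {w5}; Box (p and not q) there: w5:F. ✗
w5: successors {w6}; Box (p and not q) there: w6:T. ✓
w6: successors {w7}; Box (p and not q) there: w7:T. ✓
w7: no successors, so Box Box (p and not q) holds vacuously. ✓
— 7 worlds.

3 and 7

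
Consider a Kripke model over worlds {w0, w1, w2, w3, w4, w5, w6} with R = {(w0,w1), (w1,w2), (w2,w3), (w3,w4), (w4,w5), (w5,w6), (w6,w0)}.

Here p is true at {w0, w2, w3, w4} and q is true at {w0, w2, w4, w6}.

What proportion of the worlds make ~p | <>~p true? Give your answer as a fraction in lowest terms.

5/7

w0: ~p is F, <>~p is T. ✓
w1: ~p is T, <>~p is F. ✓
w2: ~p is F, <>~p is F. ✗
w3: ~p is F, <>~p is F. ✗
w4: ~p is F, <>~p is T. ✓
w5: ~p is T, <>~p is T. ✓
w6: ~p is T, <>~p is F. ✓
That's 5 of 7 worlds, so 5/7.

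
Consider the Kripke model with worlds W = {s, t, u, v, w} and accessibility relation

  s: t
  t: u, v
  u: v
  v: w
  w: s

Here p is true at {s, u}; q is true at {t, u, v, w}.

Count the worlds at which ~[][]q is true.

s: [][]q is T. ✗
t: [][]q is T. ✗
u: [][]q is T. ✗
v: [][]q is F. ✓
w: [][]q is T. ✗
Satisfying worlds: {v}.

1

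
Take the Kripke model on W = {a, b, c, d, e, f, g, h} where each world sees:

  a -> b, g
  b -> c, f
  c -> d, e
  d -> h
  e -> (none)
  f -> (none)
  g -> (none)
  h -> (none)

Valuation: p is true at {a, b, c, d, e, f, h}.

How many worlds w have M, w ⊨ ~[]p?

a: []p is F. ✓
b: []p is T. ✗
c: []p is T. ✗
d: []p is T. ✗
e: []p is T. ✗
f: []p is T. ✗
g: []p is T. ✗
h: []p is T. ✗
Satisfying worlds: {a}.

1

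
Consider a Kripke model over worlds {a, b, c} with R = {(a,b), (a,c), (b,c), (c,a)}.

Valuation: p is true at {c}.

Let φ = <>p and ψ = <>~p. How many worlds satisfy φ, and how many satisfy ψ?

2 and 2

For <>p:
a: successors {b, c}; p there: b:F, c:T. ✓
b: successors {c}; p there: c:T. ✓
c: successors {a}; p there: a:F. ✗
— 2 worlds.
For <>~p:
a: successors {b, c}; ~p there: b:T, c:F. ✓
b: successors {c}; ~p there: c:F. ✗
c: successors {a}; ~p there: a:T. ✓
— 2 worlds.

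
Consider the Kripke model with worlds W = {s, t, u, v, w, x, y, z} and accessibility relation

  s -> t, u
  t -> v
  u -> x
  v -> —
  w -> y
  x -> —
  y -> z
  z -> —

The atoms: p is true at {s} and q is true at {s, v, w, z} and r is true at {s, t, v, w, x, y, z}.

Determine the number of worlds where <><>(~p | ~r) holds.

s: successors {t, u}; <>(~p | ~r) there: t:T, u:T. ✓
t: successors {v}; <>(~p | ~r) there: v:F. ✗
u: successors {x}; <>(~p | ~r) there: x:F. ✗
v: no successors, so <><>(~p | ~r) fails. ✗
w: successors {y}; <>(~p | ~r) there: y:T. ✓
x: no successors, so <><>(~p | ~r) fails. ✗
y: successors {z}; <>(~p | ~r) there: z:F. ✗
z: no successors, so <><>(~p | ~r) fails. ✗
Satisfying worlds: {s, w}.

2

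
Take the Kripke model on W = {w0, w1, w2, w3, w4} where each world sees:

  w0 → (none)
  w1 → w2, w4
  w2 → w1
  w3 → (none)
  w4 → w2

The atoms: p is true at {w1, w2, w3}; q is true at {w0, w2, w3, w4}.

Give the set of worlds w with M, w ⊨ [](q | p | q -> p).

{w0, w2, w3, w4}

w0: no successors, so [](q | p | q -> p) holds vacuously. ✓
w1: successors {w2, w4}; q | p | q -> p there: w2:T, w4:F. ✗
w2: successors {w1}; q | p | q -> p there: w1:T. ✓
w3: no successors, so [](q | p | q -> p) holds vacuously. ✓
w4: successors {w2}; q | p | q -> p there: w2:T. ✓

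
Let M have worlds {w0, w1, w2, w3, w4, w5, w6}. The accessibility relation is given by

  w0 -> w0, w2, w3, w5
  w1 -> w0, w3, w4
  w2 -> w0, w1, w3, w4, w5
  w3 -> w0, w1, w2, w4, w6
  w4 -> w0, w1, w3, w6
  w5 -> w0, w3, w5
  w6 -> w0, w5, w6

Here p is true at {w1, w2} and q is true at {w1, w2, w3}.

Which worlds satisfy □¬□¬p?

w0: successors {w0, w2, w3, w5}; ¬□¬p there: w0:T, w2:T, w3:T, w5:F. ✗
w1: successors {w0, w3, w4}; ¬□¬p there: w0:T, w3:T, w4:T. ✓
w2: successors {w0, w1, w3, w4, w5}; ¬□¬p there: w0:T, w1:F, w3:T, w4:T, w5:F. ✗
w3: successors {w0, w1, w2, w4, w6}; ¬□¬p there: w0:T, w1:F, w2:T, w4:T, w6:F. ✗
w4: successors {w0, w1, w3, w6}; ¬□¬p there: w0:T, w1:F, w3:T, w6:F. ✗
w5: successors {w0, w3, w5}; ¬□¬p there: w0:T, w3:T, w5:F. ✗
w6: successors {w0, w5, w6}; ¬□¬p there: w0:T, w5:F, w6:F. ✗

{w1}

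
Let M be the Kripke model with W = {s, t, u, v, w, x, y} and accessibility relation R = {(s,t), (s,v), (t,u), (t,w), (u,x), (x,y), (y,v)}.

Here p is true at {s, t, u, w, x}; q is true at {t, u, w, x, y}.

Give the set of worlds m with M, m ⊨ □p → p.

s: □p is F, p is T. ✓
t: □p is T, p is T. ✓
u: □p is T, p is T. ✓
v: □p is T, p is F. ✗
w: □p is T, p is T. ✓
x: □p is F, p is T. ✓
y: □p is F, p is F. ✓

{s, t, u, w, x, y}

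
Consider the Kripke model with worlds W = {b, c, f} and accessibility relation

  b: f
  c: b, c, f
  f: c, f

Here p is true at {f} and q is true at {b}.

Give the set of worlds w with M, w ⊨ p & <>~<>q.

b: p is F, <>~<>q is T. ✗
c: p is F, <>~<>q is T. ✗
f: p is T, <>~<>q is T. ✓

{f}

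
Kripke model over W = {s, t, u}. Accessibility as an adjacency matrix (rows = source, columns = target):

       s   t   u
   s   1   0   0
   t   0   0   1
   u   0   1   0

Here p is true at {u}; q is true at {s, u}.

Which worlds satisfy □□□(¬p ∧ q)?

s: successors {s}; □□(¬p ∧ q) there: s:T. ✓
t: successors {u}; □□(¬p ∧ q) there: u:F. ✗
u: successors {t}; □□(¬p ∧ q) there: t:F. ✗

{s}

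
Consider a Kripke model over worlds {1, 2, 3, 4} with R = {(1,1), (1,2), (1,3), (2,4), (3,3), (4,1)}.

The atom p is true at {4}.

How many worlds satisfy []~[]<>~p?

1: successors {1, 2, 3}; ~[]<>~p there: 1:T, 2:F, 3:F. ✗
2: successors {4}; ~[]<>~p there: 4:F. ✗
3: successors {3}; ~[]<>~p there: 3:F. ✗
4: successors {1}; ~[]<>~p there: 1:T. ✓
Satisfying worlds: {4}.

1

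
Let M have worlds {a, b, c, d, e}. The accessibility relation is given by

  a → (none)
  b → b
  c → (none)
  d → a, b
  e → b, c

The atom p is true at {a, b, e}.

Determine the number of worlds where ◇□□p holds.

3

a: no successors, so ◇□□p fails. ✗
b: successors {b}; □□p there: b:T. ✓
c: no successors, so ◇□□p fails. ✗
d: successors {a, b}; □□p there: a:T, b:T. ✓
e: successors {b, c}; □□p there: b:T, c:T. ✓
Satisfying worlds: {b, d, e}.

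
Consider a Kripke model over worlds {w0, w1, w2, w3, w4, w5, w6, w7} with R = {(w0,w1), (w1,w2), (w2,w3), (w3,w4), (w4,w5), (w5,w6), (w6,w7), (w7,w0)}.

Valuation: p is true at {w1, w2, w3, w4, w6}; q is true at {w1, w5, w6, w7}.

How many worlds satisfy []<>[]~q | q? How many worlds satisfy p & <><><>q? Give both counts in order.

For []<>[]~q | q:
w0: []<>[]~q is T, q is F. ✓
w1: []<>[]~q is T, q is T. ✓
w2: []<>[]~q is F, q is F. ✗
w3: []<>[]~q is F, q is F. ✗
w4: []<>[]~q is F, q is F. ✗
w5: []<>[]~q is T, q is T. ✓
w6: []<>[]~q is F, q is T. ✓
w7: []<>[]~q is T, q is T. ✓
— 5 worlds.
For p & <><><>q:
w0: p is F, <><><>q is F. ✗
w1: p is T, <><><>q is F. ✗
w2: p is T, <><><>q is T. ✓
w3: p is T, <><><>q is T. ✓
w4: p is T, <><><>q is T. ✓
w5: p is F, <><><>q is F. ✗
w6: p is T, <><><>q is T. ✓
w7: p is F, <><><>q is F. ✗
— 4 worlds.

5 and 4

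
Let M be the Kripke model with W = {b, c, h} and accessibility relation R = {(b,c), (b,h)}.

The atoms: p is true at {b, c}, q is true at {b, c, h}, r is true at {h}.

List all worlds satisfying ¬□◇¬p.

b: □◇¬p is F. ✓
c: □◇¬p is T. ✗
h: □◇¬p is T. ✗

{b}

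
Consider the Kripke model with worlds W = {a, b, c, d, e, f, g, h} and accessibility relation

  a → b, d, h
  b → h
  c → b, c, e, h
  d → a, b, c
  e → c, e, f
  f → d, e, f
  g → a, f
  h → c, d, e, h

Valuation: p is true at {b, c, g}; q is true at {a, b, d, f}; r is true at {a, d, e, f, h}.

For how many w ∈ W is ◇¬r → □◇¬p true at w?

a: ◇¬r is T, □◇¬p is T. ✓
b: ◇¬r is F, □◇¬p is T. ✓
c: ◇¬r is T, □◇¬p is T. ✓
d: ◇¬r is T, □◇¬p is T. ✓
e: ◇¬r is T, □◇¬p is T. ✓
f: ◇¬r is F, □◇¬p is T. ✓
g: ◇¬r is F, □◇¬p is T. ✓
h: ◇¬r is T, □◇¬p is T. ✓
Satisfying worlds: {a, b, c, d, e, f, g, h}.

8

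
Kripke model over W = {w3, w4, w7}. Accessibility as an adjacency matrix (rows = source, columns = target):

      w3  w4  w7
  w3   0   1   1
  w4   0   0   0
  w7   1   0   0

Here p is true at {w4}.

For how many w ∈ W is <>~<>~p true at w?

1

w3: successors {w4, w7}; ~<>~p there: w4:T, w7:F. ✓
w4: no successors, so <>~<>~p fails. ✗
w7: successors {w3}; ~<>~p there: w3:F. ✗
Satisfying worlds: {w3}.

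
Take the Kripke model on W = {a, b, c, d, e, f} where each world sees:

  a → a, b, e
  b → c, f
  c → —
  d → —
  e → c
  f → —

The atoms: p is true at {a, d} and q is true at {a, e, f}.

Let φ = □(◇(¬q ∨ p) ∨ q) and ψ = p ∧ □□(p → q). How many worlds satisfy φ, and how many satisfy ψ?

For □(◇(¬q ∨ p) ∨ q):
a: successors {a, b, e}; ◇(¬q ∨ p) ∨ q there: a:T, b:T, e:T. ✓
b: successors {c, f}; ◇(¬q ∨ p) ∨ q there: c:F, f:T. ✗
c: no successors, so □(◇(¬q ∨ p) ∨ q) holds vacuously. ✓
d: no successors, so □(◇(¬q ∨ p) ∨ q) holds vacuously. ✓
e: successors {c}; ◇(¬q ∨ p) ∨ q there: c:F. ✗
f: no successors, so □(◇(¬q ∨ p) ∨ q) holds vacuously. ✓
— 4 worlds.
For p ∧ □□(p → q):
a: p is T, □□(p → q) is T. ✓
b: p is F, □□(p → q) is T. ✗
c: p is F, □□(p → q) is T. ✗
d: p is T, □□(p → q) is T. ✓
e: p is F, □□(p → q) is T. ✗
f: p is F, □□(p → q) is T. ✗
— 2 worlds.

4 and 2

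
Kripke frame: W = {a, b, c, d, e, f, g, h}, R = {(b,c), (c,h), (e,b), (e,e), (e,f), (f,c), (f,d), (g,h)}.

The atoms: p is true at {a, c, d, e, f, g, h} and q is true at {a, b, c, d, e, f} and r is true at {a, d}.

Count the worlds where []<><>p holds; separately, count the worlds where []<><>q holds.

For []<><>p:
a: no successors, so []<><>p holds vacuously. ✓
b: successors {c}; <><>p there: c:F. ✗
c: successors {h}; <><>p there: h:F. ✗
d: no successors, so []<><>p holds vacuously. ✓
e: successors {b, e, f}; <><>p there: b:T, e:T, f:T. ✓
f: successors {c, d}; <><>p there: c:F, d:F. ✗
g: successors {h}; <><>p there: h:F. ✗
h: no successors, so []<><>p holds vacuously. ✓
— 4 worlds.
For []<><>q:
a: no successors, so []<><>q holds vacuously. ✓
b: successors {c}; <><>q there: c:F. ✗
c: successors {h}; <><>q there: h:F. ✗
d: no successors, so []<><>q holds vacuously. ✓
e: successors {b, e, f}; <><>q there: b:F, e:T, f:F. ✗
f: successors {c, d}; <><>q there: c:F, d:F. ✗
g: successors {h}; <><>q there: h:F. ✗
h: no successors, so []<><>q holds vacuously. ✓
— 3 worlds.

4 and 3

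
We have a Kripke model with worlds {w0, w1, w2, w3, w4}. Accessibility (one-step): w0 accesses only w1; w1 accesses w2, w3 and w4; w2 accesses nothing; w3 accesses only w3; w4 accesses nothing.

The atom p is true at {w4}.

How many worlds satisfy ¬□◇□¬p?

1

w0: □◇□¬p is T. ✗
w1: □◇□¬p is F. ✓
w2: □◇□¬p is T. ✗
w3: □◇□¬p is T. ✗
w4: □◇□¬p is T. ✗
Satisfying worlds: {w1}.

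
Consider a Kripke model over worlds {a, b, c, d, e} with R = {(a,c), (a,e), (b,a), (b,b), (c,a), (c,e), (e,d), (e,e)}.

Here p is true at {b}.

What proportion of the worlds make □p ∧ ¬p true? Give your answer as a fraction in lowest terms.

a: □p is F, ¬p is T. ✗
b: □p is F, ¬p is F. ✗
c: □p is F, ¬p is T. ✗
d: □p is T, ¬p is T. ✓
e: □p is F, ¬p is T. ✗
That's 1 of 5 worlds, so 1/5.

1/5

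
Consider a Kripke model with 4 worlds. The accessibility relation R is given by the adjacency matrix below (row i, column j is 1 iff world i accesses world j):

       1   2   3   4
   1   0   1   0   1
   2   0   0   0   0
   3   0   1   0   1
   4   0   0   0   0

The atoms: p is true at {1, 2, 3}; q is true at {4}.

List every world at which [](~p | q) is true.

{2, 4}

1: successors {2, 4}; ~p | q there: 2:F, 4:T. ✗
2: no successors, so [](~p | q) holds vacuously. ✓
3: successors {2, 4}; ~p | q there: 2:F, 4:T. ✗
4: no successors, so [](~p | q) holds vacuously. ✓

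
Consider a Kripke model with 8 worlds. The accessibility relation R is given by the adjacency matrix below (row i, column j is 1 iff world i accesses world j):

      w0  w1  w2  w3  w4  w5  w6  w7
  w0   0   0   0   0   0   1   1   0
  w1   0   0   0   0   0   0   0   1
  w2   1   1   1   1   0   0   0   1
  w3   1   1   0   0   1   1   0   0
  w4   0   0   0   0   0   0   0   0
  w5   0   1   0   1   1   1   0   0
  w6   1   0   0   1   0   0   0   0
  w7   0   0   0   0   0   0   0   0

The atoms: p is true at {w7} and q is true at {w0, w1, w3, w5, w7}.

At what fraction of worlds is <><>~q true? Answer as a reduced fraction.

w0: successors {w5, w6}; <>~q there: w5:T, w6:F. ✓
w1: successors {w7}; <>~q there: w7:F. ✗
w2: successors {w0, w1, w2, w3, w7}; <>~q there: w0:T, w1:F, w2:T, w3:T, w7:F. ✓
w3: successors {w0, w1, w4, w5}; <>~q there: w0:T, w1:F, w4:F, w5:T. ✓
w4: no successors, so <><>~q fails. ✗
w5: successors {w1, w3, w4, w5}; <>~q there: w1:F, w3:T, w4:F, w5:T. ✓
w6: successors {w0, w3}; <>~q there: w0:T, w3:T. ✓
w7: no successors, so <><>~q fails. ✗
That's 5 of 8 worlds, so 5/8.

5/8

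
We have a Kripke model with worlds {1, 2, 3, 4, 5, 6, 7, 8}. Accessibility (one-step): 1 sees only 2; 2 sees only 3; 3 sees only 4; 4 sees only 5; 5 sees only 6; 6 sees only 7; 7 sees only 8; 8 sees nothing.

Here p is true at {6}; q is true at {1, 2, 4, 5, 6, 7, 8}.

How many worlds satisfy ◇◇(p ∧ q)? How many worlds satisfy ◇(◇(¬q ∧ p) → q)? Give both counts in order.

1 and 7

For ◇◇(p ∧ q):
1: successors {2}; ◇(p ∧ q) there: 2:F. ✗
2: successors {3}; ◇(p ∧ q) there: 3:F. ✗
3: successors {4}; ◇(p ∧ q) there: 4:F. ✗
4: successors {5}; ◇(p ∧ q) there: 5:T. ✓
5: successors {6}; ◇(p ∧ q) there: 6:F. ✗
6: successors {7}; ◇(p ∧ q) there: 7:F. ✗
7: successors {8}; ◇(p ∧ q) there: 8:F. ✗
8: no successors, so ◇◇(p ∧ q) fails. ✗
— 1 world.
For ◇(◇(¬q ∧ p) → q):
1: successors {2}; ◇(¬q ∧ p) → q there: 2:T. ✓
2: successors {3}; ◇(¬q ∧ p) → q there: 3:T. ✓
3: successors {4}; ◇(¬q ∧ p) → q there: 4:T. ✓
4: successors {5}; ◇(¬q ∧ p) → q there: 5:T. ✓
5: successors {6}; ◇(¬q ∧ p) → q there: 6:T. ✓
6: successors {7}; ◇(¬q ∧ p) → q there: 7:T. ✓
7: successors {8}; ◇(¬q ∧ p) → q there: 8:T. ✓
8: no successors, so ◇(◇(¬q ∧ p) → q) fails. ✗
— 7 worlds.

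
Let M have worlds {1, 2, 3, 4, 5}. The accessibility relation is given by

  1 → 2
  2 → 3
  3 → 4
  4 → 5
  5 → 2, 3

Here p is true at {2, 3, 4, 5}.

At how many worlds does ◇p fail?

0

1: successors {2}; p there: 2:T. ✓
2: successors {3}; p there: 3:T. ✓
3: successors {4}; p there: 4:T. ✓
4: successors {5}; p there: 5:T. ✓
5: successors {2, 3}; p there: 2:T, 3:T. ✓
Satisfying worlds: {1, 2, 3, 4, 5}.
So ◇p fails at the other 0 worlds.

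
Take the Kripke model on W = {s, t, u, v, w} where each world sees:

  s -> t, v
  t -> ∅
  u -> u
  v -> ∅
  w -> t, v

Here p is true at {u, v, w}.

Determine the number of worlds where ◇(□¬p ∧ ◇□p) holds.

0

s: successors {t, v}; □¬p ∧ ◇□p there: t:F, v:F. ✗
t: no successors, so ◇(□¬p ∧ ◇□p) fails. ✗
u: successors {u}; □¬p ∧ ◇□p there: u:F. ✗
v: no successors, so ◇(□¬p ∧ ◇□p) fails. ✗
w: successors {t, v}; □¬p ∧ ◇□p there: t:F, v:F. ✗
Satisfying worlds: ∅.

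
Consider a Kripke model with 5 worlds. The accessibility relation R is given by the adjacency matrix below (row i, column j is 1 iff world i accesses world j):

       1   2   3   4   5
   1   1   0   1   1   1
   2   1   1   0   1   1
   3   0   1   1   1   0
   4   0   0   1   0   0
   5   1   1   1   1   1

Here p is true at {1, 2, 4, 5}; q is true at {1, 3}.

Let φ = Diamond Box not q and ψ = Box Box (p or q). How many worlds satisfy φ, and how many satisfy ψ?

For Diamond Box not q:
1: successors {1, 3, 4, 5}; Box not q there: 1:F, 3:F, 4:F, 5:F. ✗
2: successors {1, 2, 4, 5}; Box not q there: 1:F, 2:F, 4:F, 5:F. ✗
3: successors {2, 3, 4}; Box not q there: 2:F, 3:F, 4:F. ✗
4: successors {3}; Box not q there: 3:F. ✗
5: successors {1, 2, 3, 4, 5}; Box not q there: 1:F, 2:F, 3:F, 4:F, 5:F. ✗
— 0 worlds.
For Box Box (p or q):
1: successors {1, 3, 4, 5}; Box (p or q) there: 1:T, 3:T, 4:T, 5:T. ✓
2: successors {1, 2, 4, 5}; Box (p or q) there: 1:T, 2:T, 4:T, 5:T. ✓
3: successors {2, 3, 4}; Box (p or q) there: 2:T, 3:T, 4:T. ✓
4: successors {3}; Box (p or q) there: 3:T. ✓
5: successors {1, 2, 3, 4, 5}; Box (p or q) there: 1:T, 2:T, 3:T, 4:T, 5:T. ✓
— 5 worlds.

0 and 5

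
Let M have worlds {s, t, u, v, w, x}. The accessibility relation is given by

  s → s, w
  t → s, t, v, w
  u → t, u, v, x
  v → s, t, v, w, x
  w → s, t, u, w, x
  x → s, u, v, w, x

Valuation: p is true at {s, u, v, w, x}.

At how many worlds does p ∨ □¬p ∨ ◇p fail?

s: p is T, □¬p ∨ ◇p is T. ✓
t: p is F, □¬p ∨ ◇p is T. ✓
u: p is T, □¬p ∨ ◇p is T. ✓
v: p is T, □¬p ∨ ◇p is T. ✓
w: p is T, □¬p ∨ ◇p is T. ✓
x: p is T, □¬p ∨ ◇p is T. ✓
Satisfying worlds: {s, t, u, v, w, x}.
So p ∨ □¬p ∨ ◇p fails at the other 0 worlds.

0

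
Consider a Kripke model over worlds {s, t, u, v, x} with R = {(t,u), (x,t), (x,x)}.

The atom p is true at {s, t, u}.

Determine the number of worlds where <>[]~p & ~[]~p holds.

1

s: <>[]~p is F, ~[]~p is F. ✗
t: <>[]~p is T, ~[]~p is T. ✓
u: <>[]~p is F, ~[]~p is F. ✗
v: <>[]~p is F, ~[]~p is F. ✗
x: <>[]~p is F, ~[]~p is T. ✗
Satisfying worlds: {t}.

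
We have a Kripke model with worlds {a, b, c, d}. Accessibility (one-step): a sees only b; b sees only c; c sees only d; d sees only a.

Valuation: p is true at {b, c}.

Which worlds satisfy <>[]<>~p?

a: successors {b}; []<>~p there: b:T. ✓
b: successors {c}; []<>~p there: c:T. ✓
c: successors {d}; []<>~p there: d:F. ✗
d: successors {a}; []<>~p there: a:F. ✗

{a, b}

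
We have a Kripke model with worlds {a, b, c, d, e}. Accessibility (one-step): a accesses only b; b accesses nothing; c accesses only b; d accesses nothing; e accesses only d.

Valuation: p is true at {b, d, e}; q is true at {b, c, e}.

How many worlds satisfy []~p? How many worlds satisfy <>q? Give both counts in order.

For []~p:
a: successors {b}; ~p there: b:F. ✗
b: no successors, so []~p holds vacuously. ✓
c: successors {b}; ~p there: b:F. ✗
d: no successors, so []~p holds vacuously. ✓
e: successors {d}; ~p there: d:F. ✗
— 2 worlds.
For <>q:
a: successors {b}; q there: b:T. ✓
b: no successors, so <>q fails. ✗
c: successors {b}; q there: b:T. ✓
d: no successors, so <>q fails. ✗
e: successors {d}; q there: d:F. ✗
— 2 worlds.

2 and 2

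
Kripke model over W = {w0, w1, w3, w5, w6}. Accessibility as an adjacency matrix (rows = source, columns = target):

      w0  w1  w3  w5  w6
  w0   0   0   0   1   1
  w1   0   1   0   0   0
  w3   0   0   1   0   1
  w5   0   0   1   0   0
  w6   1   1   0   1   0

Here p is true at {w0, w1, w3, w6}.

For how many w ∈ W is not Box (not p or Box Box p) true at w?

w0: Box (not p or Box Box p) is F. ✓
w1: Box (not p or Box Box p) is T. ✗
w3: Box (not p or Box Box p) is F. ✓
w5: Box (not p or Box Box p) is F. ✓
w6: Box (not p or Box Box p) is F. ✓
Satisfying worlds: {w0, w3, w5, w6}.

4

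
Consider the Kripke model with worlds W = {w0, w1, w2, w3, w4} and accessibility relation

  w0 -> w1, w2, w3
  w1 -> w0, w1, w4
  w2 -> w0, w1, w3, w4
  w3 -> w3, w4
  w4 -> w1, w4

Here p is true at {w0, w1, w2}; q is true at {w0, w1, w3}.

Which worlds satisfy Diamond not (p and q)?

w0: successors {w1, w2, w3}; not (p and q) there: w1:F, w2:T, w3:T. ✓
w1: successors {w0, w1, w4}; not (p and q) there: w0:F, w1:F, w4:T. ✓
w2: successors {w0, w1, w3, w4}; not (p and q) there: w0:F, w1:F, w3:T, w4:T. ✓
w3: successors {w3, w4}; not (p and q) there: w3:T, w4:T. ✓
w4: successors {w1, w4}; not (p and q) there: w1:F, w4:T. ✓

{w0, w1, w2, w3, w4}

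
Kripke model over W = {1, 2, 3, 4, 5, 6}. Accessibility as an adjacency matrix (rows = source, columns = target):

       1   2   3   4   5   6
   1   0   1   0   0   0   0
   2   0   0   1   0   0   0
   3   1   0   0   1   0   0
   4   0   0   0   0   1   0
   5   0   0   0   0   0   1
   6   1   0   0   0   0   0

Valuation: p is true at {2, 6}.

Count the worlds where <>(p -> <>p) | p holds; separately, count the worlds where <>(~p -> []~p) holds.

For <>(p -> <>p) | p:
1: <>(p -> <>p) is F, p is F. ✗
2: <>(p -> <>p) is T, p is T. ✓
3: <>(p -> <>p) is T, p is F. ✓
4: <>(p -> <>p) is T, p is F. ✓
5: <>(p -> <>p) is F, p is F. ✗
6: <>(p -> <>p) is T, p is T. ✓
— 4 worlds.
For <>(~p -> []~p):
1: successors {2}; ~p -> []~p there: 2:T. ✓
2: successors {3}; ~p -> []~p there: 3:T. ✓
3: successors {1, 4}; ~p -> []~p there: 1:F, 4:T. ✓
4: successors {5}; ~p -> []~p there: 5:F. ✗
5: successors {6}; ~p -> []~p there: 6:T. ✓
6: successors {1}; ~p -> []~p there: 1:F. ✗
— 4 worlds.

4 and 4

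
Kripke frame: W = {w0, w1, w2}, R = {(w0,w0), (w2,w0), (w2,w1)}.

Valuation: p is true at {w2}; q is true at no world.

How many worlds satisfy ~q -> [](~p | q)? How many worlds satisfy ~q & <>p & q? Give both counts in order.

3 and 0

For ~q -> [](~p | q):
w0: ~q is T, [](~p | q) is T. ✓
w1: ~q is T, [](~p | q) is T. ✓
w2: ~q is T, [](~p | q) is T. ✓
— 3 worlds.
For ~q & <>p & q:
w0: ~q is T, <>p & q is F. ✗
w1: ~q is T, <>p & q is F. ✗
w2: ~q is T, <>p & q is F. ✗
— 0 worlds.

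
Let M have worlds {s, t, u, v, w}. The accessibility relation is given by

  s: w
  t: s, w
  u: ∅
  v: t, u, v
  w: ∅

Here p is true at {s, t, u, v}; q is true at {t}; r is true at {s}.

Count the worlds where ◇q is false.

4

s: successors {w}; q there: w:F. ✗
t: successors {s, w}; q there: s:F, w:F. ✗
u: no successors, so ◇q fails. ✗
v: successors {t, u, v}; q there: t:T, u:F, v:F. ✓
w: no successors, so ◇q fails. ✗
Satisfying worlds: {v}.
So ◇q fails at the other 4 worlds.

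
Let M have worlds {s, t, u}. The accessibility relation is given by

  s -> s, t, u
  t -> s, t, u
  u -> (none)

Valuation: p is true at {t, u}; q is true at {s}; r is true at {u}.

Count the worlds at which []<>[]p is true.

1

s: successors {s, t, u}; <>[]p there: s:T, t:T, u:F. ✗
t: successors {s, t, u}; <>[]p there: s:T, t:T, u:F. ✗
u: no successors, so []<>[]p holds vacuously. ✓
Satisfying worlds: {u}.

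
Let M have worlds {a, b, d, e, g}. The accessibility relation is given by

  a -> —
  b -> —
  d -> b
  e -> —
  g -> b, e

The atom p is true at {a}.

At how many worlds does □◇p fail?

2

a: no successors, so □◇p holds vacuously. ✓
b: no successors, so □◇p holds vacuously. ✓
d: successors {b}; ◇p there: b:F. ✗
e: no successors, so □◇p holds vacuously. ✓
g: successors {b, e}; ◇p there: b:F, e:F. ✗
Satisfying worlds: {a, b, e}.
So □◇p fails at the other 2 worlds.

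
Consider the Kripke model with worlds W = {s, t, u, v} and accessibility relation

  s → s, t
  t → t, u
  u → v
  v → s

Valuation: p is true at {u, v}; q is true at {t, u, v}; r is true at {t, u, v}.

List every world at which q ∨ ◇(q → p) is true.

s: q is F, ◇(q → p) is T. ✓
t: q is T, ◇(q → p) is T. ✓
u: q is T, ◇(q → p) is T. ✓
v: q is T, ◇(q → p) is T. ✓

{s, t, u, v}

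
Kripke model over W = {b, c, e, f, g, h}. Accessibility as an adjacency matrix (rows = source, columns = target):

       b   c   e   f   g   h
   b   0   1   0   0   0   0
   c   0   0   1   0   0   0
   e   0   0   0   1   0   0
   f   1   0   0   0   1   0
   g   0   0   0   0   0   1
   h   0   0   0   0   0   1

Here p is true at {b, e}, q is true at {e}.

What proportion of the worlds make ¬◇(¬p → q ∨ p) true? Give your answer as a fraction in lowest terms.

b: ◇(¬p → q ∨ p) is F. ✓
c: ◇(¬p → q ∨ p) is T. ✗
e: ◇(¬p → q ∨ p) is F. ✓
f: ◇(¬p → q ∨ p) is T. ✗
g: ◇(¬p → q ∨ p) is F. ✓
h: ◇(¬p → q ∨ p) is F. ✓
That's 4 of 6 worlds, so 4/6 = 2/3.

2/3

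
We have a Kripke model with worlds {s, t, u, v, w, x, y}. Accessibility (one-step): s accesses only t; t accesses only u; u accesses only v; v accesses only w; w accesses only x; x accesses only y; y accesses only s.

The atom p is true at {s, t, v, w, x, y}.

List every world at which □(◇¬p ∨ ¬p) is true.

{s, t}

s: successors {t}; ◇¬p ∨ ¬p there: t:T. ✓
t: successors {u}; ◇¬p ∨ ¬p there: u:T. ✓
u: successors {v}; ◇¬p ∨ ¬p there: v:F. ✗
v: successors {w}; ◇¬p ∨ ¬p there: w:F. ✗
w: successors {x}; ◇¬p ∨ ¬p there: x:F. ✗
x: successors {y}; ◇¬p ∨ ¬p there: y:F. ✗
y: successors {s}; ◇¬p ∨ ¬p there: s:F. ✗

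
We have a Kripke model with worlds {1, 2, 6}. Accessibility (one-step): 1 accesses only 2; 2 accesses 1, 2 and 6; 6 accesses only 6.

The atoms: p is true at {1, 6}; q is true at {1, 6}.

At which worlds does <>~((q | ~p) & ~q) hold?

1: successors {2}; ~((q | ~p) & ~q) there: 2:F. ✗
2: successors {1, 2, 6}; ~((q | ~p) & ~q) there: 1:T, 2:F, 6:T. ✓
6: successors {6}; ~((q | ~p) & ~q) there: 6:T. ✓

{2, 6}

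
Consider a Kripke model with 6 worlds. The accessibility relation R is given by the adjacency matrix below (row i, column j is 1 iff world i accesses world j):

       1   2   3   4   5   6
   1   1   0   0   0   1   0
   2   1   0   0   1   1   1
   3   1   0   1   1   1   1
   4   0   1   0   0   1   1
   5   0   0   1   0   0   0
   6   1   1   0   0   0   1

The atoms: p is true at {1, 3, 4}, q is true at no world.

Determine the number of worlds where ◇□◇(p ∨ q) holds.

1: successors {1, 5}; □◇(p ∨ q) there: 1:T, 5:T. ✓
2: successors {1, 4, 5, 6}; □◇(p ∨ q) there: 1:T, 4:T, 5:T, 6:T. ✓
3: successors {1, 3, 4, 5, 6}; □◇(p ∨ q) there: 1:T, 3:F, 4:T, 5:T, 6:T. ✓
4: successors {2, 5, 6}; □◇(p ∨ q) there: 2:F, 5:T, 6:T. ✓
5: successors {3}; □◇(p ∨ q) there: 3:F. ✗
6: successors {1, 2, 6}; □◇(p ∨ q) there: 1:T, 2:F, 6:T. ✓
Satisfying worlds: {1, 2, 3, 4, 6}.

5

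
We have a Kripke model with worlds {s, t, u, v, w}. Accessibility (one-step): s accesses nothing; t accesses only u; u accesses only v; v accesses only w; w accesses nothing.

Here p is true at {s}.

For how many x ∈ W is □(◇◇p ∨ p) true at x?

s: no successors, so □(◇◇p ∨ p) holds vacuously. ✓
t: successors {u}; ◇◇p ∨ p there: u:F. ✗
u: successors {v}; ◇◇p ∨ p there: v:F. ✗
v: successors {w}; ◇◇p ∨ p there: w:F. ✗
w: no successors, so □(◇◇p ∨ p) holds vacuously. ✓
Satisfying worlds: {s, w}.

2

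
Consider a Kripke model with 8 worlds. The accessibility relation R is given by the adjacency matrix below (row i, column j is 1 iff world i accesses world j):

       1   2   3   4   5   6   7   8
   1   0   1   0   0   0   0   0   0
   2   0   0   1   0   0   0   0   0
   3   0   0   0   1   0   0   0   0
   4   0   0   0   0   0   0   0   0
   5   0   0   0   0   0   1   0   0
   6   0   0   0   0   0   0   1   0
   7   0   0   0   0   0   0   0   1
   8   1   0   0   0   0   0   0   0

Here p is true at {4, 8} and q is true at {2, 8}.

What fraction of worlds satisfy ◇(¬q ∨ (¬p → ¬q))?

1: successors {2}; ¬q ∨ (¬p → ¬q) there: 2:F. ✗
2: successors {3}; ¬q ∨ (¬p → ¬q) there: 3:T. ✓
3: successors {4}; ¬q ∨ (¬p → ¬q) there: 4:T. ✓
4: no successors, so ◇(¬q ∨ (¬p → ¬q)) fails. ✗
5: successors {6}; ¬q ∨ (¬p → ¬q) there: 6:T. ✓
6: successors {7}; ¬q ∨ (¬p → ¬q) there: 7:T. ✓
7: successors {8}; ¬q ∨ (¬p → ¬q) there: 8:T. ✓
8: successors {1}; ¬q ∨ (¬p → ¬q) there: 1:T. ✓
That's 6 of 8 worlds, so 6/8 = 3/4.

3/4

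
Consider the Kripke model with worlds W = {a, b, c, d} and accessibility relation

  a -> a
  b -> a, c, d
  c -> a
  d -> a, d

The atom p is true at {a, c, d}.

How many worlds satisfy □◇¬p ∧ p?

a: □◇¬p is F, p is T. ✗
b: □◇¬p is F, p is F. ✗
c: □◇¬p is F, p is T. ✗
d: □◇¬p is F, p is T. ✗
Satisfying worlds: ∅.

0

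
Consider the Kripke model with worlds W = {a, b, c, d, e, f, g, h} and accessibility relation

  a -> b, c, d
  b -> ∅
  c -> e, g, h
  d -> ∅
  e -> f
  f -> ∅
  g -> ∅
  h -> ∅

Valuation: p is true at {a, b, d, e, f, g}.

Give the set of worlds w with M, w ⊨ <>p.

a: successors {b, c, d}; p there: b:T, c:F, d:T. ✓
b: no successors, so <>p fails. ✗
c: successors {e, g, h}; p there: e:T, g:T, h:F. ✓
d: no successors, so <>p fails. ✗
e: successors {f}; p there: f:T. ✓
f: no successors, so <>p fails. ✗
g: no successors, so <>p fails. ✗
h: no successors, so <>p fails. ✗

{a, c, e}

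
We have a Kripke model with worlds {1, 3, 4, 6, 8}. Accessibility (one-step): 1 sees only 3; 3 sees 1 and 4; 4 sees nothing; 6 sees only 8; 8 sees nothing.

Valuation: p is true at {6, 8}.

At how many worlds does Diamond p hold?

1: successors {3}; p there: 3:F. ✗
3: successors {1, 4}; p there: 1:F, 4:F. ✗
4: no successors, so Diamond p fails. ✗
6: successors {8}; p there: 8:T. ✓
8: no successors, so Diamond p fails. ✗
Satisfying worlds: {6}.

1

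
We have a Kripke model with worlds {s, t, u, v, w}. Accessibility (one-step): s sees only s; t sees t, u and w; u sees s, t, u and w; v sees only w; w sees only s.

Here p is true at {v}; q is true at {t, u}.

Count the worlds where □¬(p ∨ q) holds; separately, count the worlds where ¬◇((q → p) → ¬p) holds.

3 and 0

For □¬(p ∨ q):
s: successors {s}; ¬(p ∨ q) there: s:T. ✓
t: successors {t, u, w}; ¬(p ∨ q) there: t:F, u:F, w:T. ✗
u: successors {s, t, u, w}; ¬(p ∨ q) there: s:T, t:F, u:F, w:T. ✗
v: successors {w}; ¬(p ∨ q) there: w:T. ✓
w: successors {s}; ¬(p ∨ q) there: s:T. ✓
— 3 worlds.
For ¬◇((q → p) → ¬p):
s: ◇((q → p) → ¬p) is T. ✗
t: ◇((q → p) → ¬p) is T. ✗
u: ◇((q → p) → ¬p) is T. ✗
v: ◇((q → p) → ¬p) is T. ✗
w: ◇((q → p) → ¬p) is T. ✗
— 0 worlds.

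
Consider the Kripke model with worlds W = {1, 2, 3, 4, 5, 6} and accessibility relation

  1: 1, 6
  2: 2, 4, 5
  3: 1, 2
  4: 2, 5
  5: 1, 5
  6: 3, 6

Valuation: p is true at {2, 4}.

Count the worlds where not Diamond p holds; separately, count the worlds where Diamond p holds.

For not Diamond p:
1: Diamond p is F. ✓
2: Diamond p is T. ✗
3: Diamond p is T. ✗
4: Diamond p is T. ✗
5: Diamond p is F. ✓
6: Diamond p is F. ✓
— 3 worlds.
For Diamond p:
1: successors {1, 6}; p there: 1:F, 6:F. ✗
2: successors {2, 4, 5}; p there: 2:T, 4:T, 5:F. ✓
3: successors {1, 2}; p there: 1:F, 2:T. ✓
4: successors {2, 5}; p there: 2:T, 5:F. ✓
5: successors {1, 5}; p there: 1:F, 5:F. ✗
6: successors {3, 6}; p there: 3:F, 6:F. ✗
— 3 worlds.

3 and 3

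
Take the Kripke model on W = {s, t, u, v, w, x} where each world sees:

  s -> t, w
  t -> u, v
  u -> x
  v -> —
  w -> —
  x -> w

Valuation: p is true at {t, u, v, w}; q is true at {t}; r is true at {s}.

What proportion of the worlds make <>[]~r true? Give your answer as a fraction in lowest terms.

2/3

s: successors {t, w}; []~r there: t:T, w:T. ✓
t: successors {u, v}; []~r there: u:T, v:T. ✓
u: successors {x}; []~r there: x:T. ✓
v: no successors, so <>[]~r fails. ✗
w: no successors, so <>[]~r fails. ✗
x: successors {w}; []~r there: w:T. ✓
That's 4 of 6 worlds, so 4/6 = 2/3.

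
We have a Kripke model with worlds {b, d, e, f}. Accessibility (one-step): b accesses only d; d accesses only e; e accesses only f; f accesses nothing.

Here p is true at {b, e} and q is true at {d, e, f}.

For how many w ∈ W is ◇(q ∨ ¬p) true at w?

b: successors {d}; q ∨ ¬p there: d:T. ✓
d: successors {e}; q ∨ ¬p there: e:T. ✓
e: successors {f}; q ∨ ¬p there: f:T. ✓
f: no successors, so ◇(q ∨ ¬p) fails. ✗
Satisfying worlds: {b, d, e}.

3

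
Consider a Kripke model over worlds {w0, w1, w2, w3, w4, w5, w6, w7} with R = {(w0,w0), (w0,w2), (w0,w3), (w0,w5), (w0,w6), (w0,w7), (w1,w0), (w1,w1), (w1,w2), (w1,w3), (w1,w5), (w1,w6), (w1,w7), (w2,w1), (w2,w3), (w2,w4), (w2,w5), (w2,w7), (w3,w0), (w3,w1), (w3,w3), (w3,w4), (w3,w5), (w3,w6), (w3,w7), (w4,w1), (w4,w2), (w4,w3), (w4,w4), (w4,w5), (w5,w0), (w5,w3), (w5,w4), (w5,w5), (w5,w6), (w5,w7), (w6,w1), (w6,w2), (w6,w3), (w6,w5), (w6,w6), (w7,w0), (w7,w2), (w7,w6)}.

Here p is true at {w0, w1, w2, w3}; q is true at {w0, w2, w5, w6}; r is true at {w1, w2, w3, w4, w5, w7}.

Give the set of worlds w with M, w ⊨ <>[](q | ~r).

{w0, w1, w2, w3, w5}

w0: successors {w0, w2, w3, w5, w6, w7}; [](q | ~r) there: w0:F, w2:F, w3:F, w5:F, w6:F, w7:T. ✓
w1: successors {w0, w1, w2, w3, w5, w6, w7}; [](q | ~r) there: w0:F, w1:F, w2:F, w3:F, w5:F, w6:F, w7:T. ✓
w2: successors {w1, w3, w4, w5, w7}; [](q | ~r) there: w1:F, w3:F, w4:F, w5:F, w7:T. ✓
w3: successors {w0, w1, w3, w4, w5, w6, w7}; [](q | ~r) there: w0:F, w1:F, w3:F, w4:F, w5:F, w6:F, w7:T. ✓
w4: successors {w1, w2, w3, w4, w5}; [](q | ~r) there: w1:F, w2:F, w3:F, w4:F, w5:F. ✗
w5: successors {w0, w3, w4, w5, w6, w7}; [](q | ~r) there: w0:F, w3:F, w4:F, w5:F, w6:F, w7:T. ✓
w6: successors {w1, w2, w3, w5, w6}; [](q | ~r) there: w1:F, w2:F, w3:F, w5:F, w6:F. ✗
w7: successors {w0, w2, w6}; [](q | ~r) there: w0:F, w2:F, w6:F. ✗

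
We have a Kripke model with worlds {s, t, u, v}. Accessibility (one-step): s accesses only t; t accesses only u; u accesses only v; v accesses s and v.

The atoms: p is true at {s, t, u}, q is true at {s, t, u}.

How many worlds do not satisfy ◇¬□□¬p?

s: successors {t}; ¬□□¬p there: t:F. ✗
t: successors {u}; ¬□□¬p there: u:T. ✓
u: successors {v}; ¬□□¬p there: v:T. ✓
v: successors {s, v}; ¬□□¬p there: s:T, v:T. ✓
Satisfying worlds: {t, u, v}.
So ◇¬□□¬p fails at the other 1 world.

1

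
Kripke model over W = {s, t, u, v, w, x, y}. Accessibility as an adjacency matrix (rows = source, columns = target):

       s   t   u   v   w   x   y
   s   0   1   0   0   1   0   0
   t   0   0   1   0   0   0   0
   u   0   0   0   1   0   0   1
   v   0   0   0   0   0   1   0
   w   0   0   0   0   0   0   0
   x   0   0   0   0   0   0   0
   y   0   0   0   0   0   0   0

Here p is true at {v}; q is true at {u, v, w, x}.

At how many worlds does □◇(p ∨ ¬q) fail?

s: successors {t, w}; ◇(p ∨ ¬q) there: t:F, w:F. ✗
t: successors {u}; ◇(p ∨ ¬q) there: u:T. ✓
u: successors {v, y}; ◇(p ∨ ¬q) there: v:F, y:F. ✗
v: successors {x}; ◇(p ∨ ¬q) there: x:F. ✗
w: no successors, so □◇(p ∨ ¬q) holds vacuously. ✓
x: no successors, so □◇(p ∨ ¬q) holds vacuously. ✓
y: no successors, so □◇(p ∨ ¬q) holds vacuously. ✓
Satisfying worlds: {t, w, x, y}.
So □◇(p ∨ ¬q) fails at the other 3 worlds.

3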